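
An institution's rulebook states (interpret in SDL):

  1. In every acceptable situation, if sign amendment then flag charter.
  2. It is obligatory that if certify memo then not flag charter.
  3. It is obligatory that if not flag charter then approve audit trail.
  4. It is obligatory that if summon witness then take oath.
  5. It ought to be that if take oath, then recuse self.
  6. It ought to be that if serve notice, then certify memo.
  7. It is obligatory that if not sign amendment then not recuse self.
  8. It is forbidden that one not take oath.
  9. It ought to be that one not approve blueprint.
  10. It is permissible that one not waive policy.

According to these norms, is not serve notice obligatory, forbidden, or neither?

Premise 8 is F(¬take_oath), i.e. O(take_oath).
From O(take_oath) and premise 5, O(take_oath → recuse_self), we obtain O(recuse_self).
Premise 7, O(¬sign_amendment → ¬recuse_self), contraposes to O(recuse_self → sign_amendment); with O(recuse_self) we get O(sign_amendment).
Premise 1 is O(sign_amendment → flag_charter); since O(sign_amendment), deontic closure gives O(flag_charter).
Premise 2, O(certify_memo → ¬flag_charter), contraposes to O(flag_charter → ¬certify_memo); with O(flag_charter) we get O(¬certify_memo).
Premise 6 is O(serve_notice → certify_memo); contrapositively O(¬certify_memo → ¬serve_notice). Since O(¬certify_memo) holds, K gives O(¬serve_notice).
Premises 3, 4, 9, 10 do not contribute to this derivation.
Hence ¬serve_notice is obligatory.

Obligatory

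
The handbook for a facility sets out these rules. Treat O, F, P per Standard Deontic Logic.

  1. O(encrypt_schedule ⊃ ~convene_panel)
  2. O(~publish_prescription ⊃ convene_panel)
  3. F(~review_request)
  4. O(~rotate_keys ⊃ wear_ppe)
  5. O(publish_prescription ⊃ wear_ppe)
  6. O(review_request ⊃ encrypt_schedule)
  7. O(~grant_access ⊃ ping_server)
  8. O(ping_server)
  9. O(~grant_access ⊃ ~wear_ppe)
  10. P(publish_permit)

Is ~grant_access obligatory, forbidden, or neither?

Premise 3 is F(~review_request), i.e. O(review_request).
With premise 6, O(review_request ⊃ encrypt_schedule), the K-axiom yields O(encrypt_schedule).
Applying K to premise 1 (O(encrypt_schedule ⊃ ~convene_panel)) and O(encrypt_schedule) yields O(~convene_panel).
The contrapositive of premise 2 (O(~publish_prescription ⊃ convene_panel)) is O(~convene_panel ⊃ publish_prescription), and O(~convene_panel) is already established, so O(publish_prescription).
Applying K to premise 5 (O(publish_prescription ⊃ wear_ppe)) and O(publish_prescription) yields O(wear_ppe).
Premise 9, O(~grant_access ⊃ ~wear_ppe), contraposes to O(wear_ppe ⊃ grant_access); with O(wear_ppe) we get O(grant_access).
Premises 4, 7, 8, 10 do not contribute to this derivation.
Thus O(grant_access), which is F(~grant_access): ~grant_access is forbidden.

Forbidden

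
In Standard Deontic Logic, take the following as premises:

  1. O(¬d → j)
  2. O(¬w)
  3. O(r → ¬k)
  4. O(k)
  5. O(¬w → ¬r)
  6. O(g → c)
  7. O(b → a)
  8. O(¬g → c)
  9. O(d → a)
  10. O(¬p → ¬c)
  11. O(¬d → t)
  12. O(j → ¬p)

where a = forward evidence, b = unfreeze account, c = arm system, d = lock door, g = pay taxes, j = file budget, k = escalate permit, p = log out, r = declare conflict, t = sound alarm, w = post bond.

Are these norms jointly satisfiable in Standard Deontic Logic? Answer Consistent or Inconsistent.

Premise 3 is O(r → ¬k), but O(r) is not derivable from the premises, so it does not yield O(¬k).
So O(¬k) is not derivable, and the apparent clash with O(k) does not arise.
A world satisfying every obligation exists (e.g. a=true, b=false, c=true, d=true, g=false, j=false, k=true, p=true, r=false, t=false, w=false); no atom is both obligatory and forbidden, so the set is consistent.

Consistent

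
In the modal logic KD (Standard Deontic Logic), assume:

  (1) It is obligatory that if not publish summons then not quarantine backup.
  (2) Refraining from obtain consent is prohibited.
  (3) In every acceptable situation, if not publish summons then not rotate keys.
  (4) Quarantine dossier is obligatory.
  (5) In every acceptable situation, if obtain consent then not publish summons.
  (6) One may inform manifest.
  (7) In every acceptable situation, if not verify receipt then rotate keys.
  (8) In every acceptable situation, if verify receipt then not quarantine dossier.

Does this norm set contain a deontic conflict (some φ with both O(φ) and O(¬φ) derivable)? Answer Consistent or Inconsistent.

Inconsistent

From premise 4 we have O(quarantine_dossier).
The contrapositive of premise 8 (O(verify_receipt → ¬quarantine_dossier)) is O(quarantine_dossier → ¬verify_receipt), and O(quarantine_dossier) is already established, so O(¬verify_receipt).
Premise 7 is O(¬verify_receipt → rotate_keys); since O(¬verify_receipt), deontic closure gives O(rotate_keys).
Premise 3 is O(¬publish_summons → ¬rotate_keys); contrapositively O(rotate_keys → publish_summons). Since O(rotate_keys) holds, K gives O(publish_summons).
Premise 5, O(obtain_consent → ¬publish_summons), contraposes to O(publish_summons → ¬obtain_consent); with O(publish_summons) we get O(¬obtain_consent).
Yet premise 2 is F(¬obtain_consent), i.e. O(obtain_consent).
We now have both O(¬obtain_consent) and O(obtain_consent) — obtain_consent is simultaneously obligatory and forbidden, violating the D-axiom.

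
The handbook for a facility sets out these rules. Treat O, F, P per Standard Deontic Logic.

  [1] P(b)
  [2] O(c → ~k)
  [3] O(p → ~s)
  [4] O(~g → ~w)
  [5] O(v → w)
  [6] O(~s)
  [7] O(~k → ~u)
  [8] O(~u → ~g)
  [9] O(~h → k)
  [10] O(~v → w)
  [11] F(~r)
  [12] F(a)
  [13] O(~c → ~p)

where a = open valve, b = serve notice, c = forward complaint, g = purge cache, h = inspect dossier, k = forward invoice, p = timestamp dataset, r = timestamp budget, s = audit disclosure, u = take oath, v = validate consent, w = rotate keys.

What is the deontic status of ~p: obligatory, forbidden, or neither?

Premises 5 and 10 are O(v → w) and O(~v → w); every ideal world satisfies v or ~v, so in either case w holds — hence O(w).
The contrapositive of premise 4 (O(~g → ~w)) is O(w → g), and O(w) is already established, so O(g).
Premise 8, O(~u → ~g), contraposes to O(g → u); with O(g) we get O(u).
Premise 7 is O(~k → ~u); contrapositively O(u → k). Since O(u) holds, K gives O(k).
The contrapositive of premise 2 (O(c → ~k)) is O(k → ~c), and O(k) is already established, so O(~c).
With premise 13, O(~c → ~p), the K-axiom yields O(~p).
Premises 1, 3, 6, 9, 11, 12 do not contribute to this derivation.
Hence ~p is obligatory.

Obligatory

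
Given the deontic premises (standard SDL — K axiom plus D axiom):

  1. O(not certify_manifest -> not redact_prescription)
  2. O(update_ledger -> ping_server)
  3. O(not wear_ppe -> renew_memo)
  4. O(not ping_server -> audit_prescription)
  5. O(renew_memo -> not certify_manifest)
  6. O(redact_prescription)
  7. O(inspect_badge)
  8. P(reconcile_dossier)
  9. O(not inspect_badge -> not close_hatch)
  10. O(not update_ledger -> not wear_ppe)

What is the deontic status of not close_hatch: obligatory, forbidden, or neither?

Neither

Premise 9 is O(not inspect_badge -> not close_hatch), but O(not inspect_badge) is not derivable from the premises, so it does not yield O(not close_hatch).
No premise or chain of K-axiom applications forces O(not close_hatch), and none forces O(close_hatch). So not close_hatch is neither obligatory nor forbidden under these norms.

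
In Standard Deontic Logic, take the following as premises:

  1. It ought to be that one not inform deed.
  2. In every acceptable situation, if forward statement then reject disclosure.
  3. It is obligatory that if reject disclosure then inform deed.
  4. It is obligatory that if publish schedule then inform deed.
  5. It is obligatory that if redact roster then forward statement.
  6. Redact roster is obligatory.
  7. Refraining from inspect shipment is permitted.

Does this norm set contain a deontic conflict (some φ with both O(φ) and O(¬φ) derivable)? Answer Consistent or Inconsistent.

Premise 6 gives O(redact_roster).
From O(redact_roster) and premise 5, O(redact_roster → forward_statement), we obtain O(forward_statement).
Premise 2 is O(forward_statement → reject_disclosure); since O(forward_statement), deontic closure gives O(reject_disclosure).
Applying K to premise 3 (O(reject_disclosure → inform_deed)) and O(reject_disclosure) yields O(inform_deed).
However, premise 1 gives O(¬inform_deed).
We now have both O(inform_deed) and O(¬inform_deed) — inform_deed is simultaneously obligatory and forbidden, violating the D-axiom.

Inconsistent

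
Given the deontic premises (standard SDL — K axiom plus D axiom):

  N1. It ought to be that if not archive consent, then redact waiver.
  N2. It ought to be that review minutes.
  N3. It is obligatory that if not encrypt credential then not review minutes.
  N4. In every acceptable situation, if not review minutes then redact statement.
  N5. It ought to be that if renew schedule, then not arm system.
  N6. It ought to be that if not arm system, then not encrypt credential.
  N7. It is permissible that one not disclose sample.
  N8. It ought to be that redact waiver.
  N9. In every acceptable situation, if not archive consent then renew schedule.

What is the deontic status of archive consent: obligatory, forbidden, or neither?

Premise 2 gives O(review_minutes).
The contrapositive of premise 3 (O(¬encrypt_credential → ¬review_minutes)) is O(review_minutes → encrypt_credential), and O(review_minutes) is already established, so O(encrypt_credential).
The contrapositive of premise 6 (O(¬arm_system → ¬encrypt_credential)) is O(encrypt_credential → arm_system), and O(encrypt_credential) is already established, so O(arm_system).
The contrapositive of premise 5 (O(renew_schedule → ¬arm_system)) is O(arm_system → ¬renew_schedule), and O(arm_system) is already established, so O(¬renew_schedule).
Premise 9 is O(¬archive_consent → renew_schedule); contrapositively O(¬renew_schedule → archive_consent). Since O(¬renew_schedule) holds, K gives O(archive_consent).
Premises 1, 4, 7, 8 do not contribute to this derivation.
Hence archive_consent is obligatory.

Obligatory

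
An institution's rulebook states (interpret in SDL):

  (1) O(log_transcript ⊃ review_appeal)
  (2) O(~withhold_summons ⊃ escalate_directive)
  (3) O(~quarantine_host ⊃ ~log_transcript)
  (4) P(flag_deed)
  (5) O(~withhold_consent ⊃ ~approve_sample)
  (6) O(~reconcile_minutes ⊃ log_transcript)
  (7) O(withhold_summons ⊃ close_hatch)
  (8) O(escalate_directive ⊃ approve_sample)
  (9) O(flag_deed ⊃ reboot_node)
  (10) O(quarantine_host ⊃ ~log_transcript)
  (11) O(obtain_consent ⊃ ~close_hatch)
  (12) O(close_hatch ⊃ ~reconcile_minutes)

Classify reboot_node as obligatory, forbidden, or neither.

Neither

Premise 9 is O(flag_deed ⊃ reboot_node), but O(flag_deed) is not derivable from the premises (the permission P(flag_deed) asserts only ~O(~flag_deed), not O(flag_deed)), so it does not yield O(reboot_node).
No premise or chain of K-axiom applications forces O(reboot_node), and none forces O(~reboot_node). So reboot_node is neither obligatory nor forbidden under these norms.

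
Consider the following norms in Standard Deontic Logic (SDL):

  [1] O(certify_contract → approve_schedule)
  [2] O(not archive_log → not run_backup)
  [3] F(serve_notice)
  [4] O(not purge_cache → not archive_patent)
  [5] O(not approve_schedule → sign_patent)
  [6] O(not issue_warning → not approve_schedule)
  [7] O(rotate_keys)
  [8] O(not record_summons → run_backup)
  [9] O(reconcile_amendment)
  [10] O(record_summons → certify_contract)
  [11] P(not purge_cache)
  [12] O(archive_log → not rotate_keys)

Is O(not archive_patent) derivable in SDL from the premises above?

No

Premise 4 is O(not purge_cache → not archive_patent), but O(not purge_cache) is not derivable from the premises (the permission P(not purge_cache) asserts only not O(purge_cache), not O(not purge_cache)), so it does not yield O(not archive_patent).
No other premise forces O(not archive_patent). An ideal world satisfying every premise can still have not archive_patent false, so O(not archive_patent) is not derivable.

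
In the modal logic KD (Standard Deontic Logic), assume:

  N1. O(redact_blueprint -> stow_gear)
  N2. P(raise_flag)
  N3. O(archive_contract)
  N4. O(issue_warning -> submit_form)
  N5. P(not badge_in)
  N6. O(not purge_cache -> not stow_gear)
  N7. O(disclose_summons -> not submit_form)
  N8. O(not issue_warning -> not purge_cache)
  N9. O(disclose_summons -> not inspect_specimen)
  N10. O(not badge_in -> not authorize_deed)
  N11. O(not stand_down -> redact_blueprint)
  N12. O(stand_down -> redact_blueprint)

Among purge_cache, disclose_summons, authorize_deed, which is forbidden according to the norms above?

By case analysis on not stand_down: premise 11 gives O(not stand_down -> redact_blueprint) and premise 12 gives O(stand_down -> redact_blueprint), so O(redact_blueprint) either way.
Applying K to premise 1 (O(redact_blueprint -> stow_gear)) and O(redact_blueprint) yields O(stow_gear).
The contrapositive of premise 6 (O(not purge_cache -> not stow_gear)) is O(stow_gear -> purge_cache), and O(stow_gear) is already established, so O(purge_cache).
The contrapositive of premise 8 (O(not issue_warning -> not purge_cache)) is O(purge_cache -> issue_warning), and O(purge_cache) is already established, so O(issue_warning).
Premise 4 is O(issue_warning -> submit_form); since O(issue_warning), deontic closure gives O(submit_form).
The contrapositive of premise 7 (O(disclose_summons -> not submit_form)) is O(submit_form -> not disclose_summons), and O(submit_form) is already established, so O(not disclose_summons).
So O(not disclose_summons) holds, i.e. disclose_summons is forbidden. None of the other listed options is forbidden under the premises.

disclose_summons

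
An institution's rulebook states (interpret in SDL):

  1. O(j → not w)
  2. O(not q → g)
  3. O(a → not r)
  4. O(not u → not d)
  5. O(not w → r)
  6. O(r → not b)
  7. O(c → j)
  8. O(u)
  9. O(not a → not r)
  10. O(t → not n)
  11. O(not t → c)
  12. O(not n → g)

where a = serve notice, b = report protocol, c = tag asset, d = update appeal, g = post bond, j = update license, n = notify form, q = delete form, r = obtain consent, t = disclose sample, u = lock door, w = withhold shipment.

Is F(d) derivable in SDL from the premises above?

Premise 4 is O(not u → not d), but O(not u) is not derivable from the premises, so it does not yield O(not d).
No other premise forces O(not d). An ideal world satisfying every premise can still have d true, so F(d) is not derivable.

No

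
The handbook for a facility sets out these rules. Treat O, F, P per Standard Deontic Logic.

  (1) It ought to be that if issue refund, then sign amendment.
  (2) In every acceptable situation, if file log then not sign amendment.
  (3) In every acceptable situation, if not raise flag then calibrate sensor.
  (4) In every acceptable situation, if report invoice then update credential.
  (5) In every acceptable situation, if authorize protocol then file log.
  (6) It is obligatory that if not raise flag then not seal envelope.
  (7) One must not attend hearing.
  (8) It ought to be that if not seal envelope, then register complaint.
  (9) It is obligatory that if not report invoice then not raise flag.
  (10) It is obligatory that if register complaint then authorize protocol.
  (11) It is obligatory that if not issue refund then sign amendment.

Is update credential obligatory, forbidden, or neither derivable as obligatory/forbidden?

Obligatory

Premises 1 and 11 are O(issue_refund → sign_amendment) and O(¬issue_refund → sign_amendment); every ideal world satisfies issue_refund or ¬issue_refund, so in either case sign_amendment holds — hence O(sign_amendment).
Premise 2, O(file_log → ¬sign_amendment), contraposes to O(sign_amendment → ¬file_log); with O(sign_amendment) we get O(¬file_log).
Premise 5 is O(authorize_protocol → file_log); contrapositively O(¬file_log → ¬authorize_protocol). Since O(¬file_log) holds, K gives O(¬authorize_protocol).
Premise 10, O(register_complaint → authorize_protocol), contraposes to O(¬authorize_protocol → ¬register_complaint); with O(¬authorize_protocol) we get O(¬register_complaint).
Premise 8 is O(¬seal_envelope → register_complaint); contrapositively O(¬register_complaint → seal_envelope). Since O(¬register_complaint) holds, K gives O(seal_envelope).
The contrapositive of premise 6 (O(¬raise_flag → ¬seal_envelope)) is O(seal_envelope → raise_flag), and O(seal_envelope) is already established, so O(raise_flag).
Premise 9, O(¬report_invoice → ¬raise_flag), contraposes to O(raise_flag → report_invoice); with O(raise_flag) we get O(report_invoice).
With premise 4, O(report_invoice → update_credential), the K-axiom yields O(update_credential).
Premises 3, 7 do not contribute to this derivation.
Hence update_credential is obligatory.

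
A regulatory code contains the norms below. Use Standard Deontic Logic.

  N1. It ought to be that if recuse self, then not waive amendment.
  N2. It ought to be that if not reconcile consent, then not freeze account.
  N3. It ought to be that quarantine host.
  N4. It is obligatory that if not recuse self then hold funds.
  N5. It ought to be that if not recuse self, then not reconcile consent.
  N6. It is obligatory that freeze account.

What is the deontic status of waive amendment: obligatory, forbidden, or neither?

From premise 6 we have O(freeze_account).
The contrapositive of premise 2 (O(¬reconcile_consent → ¬freeze_account)) is O(freeze_account → reconcile_consent), and O(freeze_account) is already established, so O(reconcile_consent).
Premise 5 is O(¬recuse_self → ¬reconcile_consent); contrapositively O(reconcile_consent → recuse_self). Since O(reconcile_consent) holds, K gives O(recuse_self).
Applying K to premise 1 (O(recuse_self → ¬waive_amendment)) and O(recuse_self) yields O(¬waive_amendment).
Premises 3, 4 do not contribute to this derivation.
Thus O(¬waive_amendment), which is F(waive_amendment): waive_amendment is forbidden.

Forbidden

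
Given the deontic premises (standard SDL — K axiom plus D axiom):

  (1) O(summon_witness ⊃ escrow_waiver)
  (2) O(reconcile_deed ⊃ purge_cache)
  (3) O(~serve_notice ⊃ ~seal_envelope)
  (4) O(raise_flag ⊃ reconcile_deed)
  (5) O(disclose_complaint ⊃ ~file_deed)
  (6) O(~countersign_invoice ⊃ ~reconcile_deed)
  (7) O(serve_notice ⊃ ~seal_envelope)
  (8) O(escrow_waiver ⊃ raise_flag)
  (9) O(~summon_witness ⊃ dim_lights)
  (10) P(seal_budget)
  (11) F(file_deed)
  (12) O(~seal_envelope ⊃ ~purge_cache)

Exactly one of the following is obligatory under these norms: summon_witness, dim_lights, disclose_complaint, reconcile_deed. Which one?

Premises 7 and 3 are O(serve_notice ⊃ ~seal_envelope) and O(~serve_notice ⊃ ~seal_envelope); every ideal world satisfies serve_notice or ~serve_notice, so in either case ~seal_envelope holds — hence O(~seal_envelope).
With premise 12, O(~seal_envelope ⊃ ~purge_cache), the K-axiom yields O(~purge_cache).
Premise 2 is O(reconcile_deed ⊃ purge_cache); contrapositively O(~purge_cache ⊃ ~reconcile_deed). Since O(~purge_cache) holds, K gives O(~reconcile_deed).
Premise 4 is O(raise_flag ⊃ reconcile_deed); contrapositively O(~reconcile_deed ⊃ ~raise_flag). Since O(~reconcile_deed) holds, K gives O(~raise_flag).
Premise 8 is O(escrow_waiver ⊃ raise_flag); contrapositively O(~raise_flag ⊃ ~escrow_waiver). Since O(~raise_flag) holds, K gives O(~escrow_waiver).
Premise 1, O(summon_witness ⊃ escrow_waiver), contraposes to O(~escrow_waiver ⊃ ~summon_witness); with O(~escrow_waiver) we get O(~summon_witness).
Applying K to premise 9 (O(~summon_witness ⊃ dim_lights)) and O(~summon_witness) yields O(dim_lights).
So O(dim_lights) holds — dim_lights is obligatory. None of the other listed options is made obligatory by any chain of premises.

dim_lights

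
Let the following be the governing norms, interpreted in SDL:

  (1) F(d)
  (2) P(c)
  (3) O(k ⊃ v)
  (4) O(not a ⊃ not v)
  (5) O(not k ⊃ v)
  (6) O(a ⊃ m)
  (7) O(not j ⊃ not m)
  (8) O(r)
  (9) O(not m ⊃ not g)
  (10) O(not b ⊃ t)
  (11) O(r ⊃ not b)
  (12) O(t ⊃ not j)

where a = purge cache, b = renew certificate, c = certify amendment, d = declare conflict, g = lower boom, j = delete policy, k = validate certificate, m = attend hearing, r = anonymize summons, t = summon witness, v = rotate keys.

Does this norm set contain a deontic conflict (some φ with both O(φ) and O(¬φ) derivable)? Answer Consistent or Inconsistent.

Inconsistent

By case analysis on k: premise 3 gives O(k ⊃ v) and premise 5 gives O(not k ⊃ v), so O(v) either way.
The contrapositive of premise 4 (O(not a ⊃ not v)) is O(v ⊃ a), and O(v) is already established, so O(a).
With premise 6, O(a ⊃ m), the K-axiom yields O(m).
Premise 7 is O(not j ⊃ not m); contrapositively O(m ⊃ j). Since O(m) holds, K gives O(j).
Premise 12 is O(t ⊃ not j); contrapositively O(j ⊃ not t). Since O(j) holds, K gives O(not t).
Premise 10, O(not b ⊃ t), contraposes to O(not t ⊃ b); with O(not t) we get O(b).
Premise 11, O(r ⊃ not b), contraposes to O(b ⊃ not r); with O(b) we get O(not r).
But premise 8 directly asserts O(r).
We now have both O(not r) and O(r) — r is simultaneously obligatory and forbidden, violating the D-axiom.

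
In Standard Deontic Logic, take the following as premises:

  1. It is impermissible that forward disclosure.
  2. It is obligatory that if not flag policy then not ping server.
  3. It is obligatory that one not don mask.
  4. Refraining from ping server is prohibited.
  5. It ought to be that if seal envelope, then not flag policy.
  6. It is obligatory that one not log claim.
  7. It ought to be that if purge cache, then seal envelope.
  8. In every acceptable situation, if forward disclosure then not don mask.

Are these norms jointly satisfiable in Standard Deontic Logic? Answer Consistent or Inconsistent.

Premise 8 is O(forward_disclosure → ¬don_mask); even if O(¬don_mask) held, inferring O(forward_disclosure) would be affirming the consequent — invalid.
So O(forward_disclosure) is not derivable, and the apparent clash with O(¬forward_disclosure) does not arise.
A world satisfying every obligation exists (e.g. don_mask=false, flag_policy=true, forward_disclosure=false, log_claim=false, ping_server=true, purge_cache=false, seal_envelope=false); no atom is both obligatory and forbidden, so the set is consistent.

Consistent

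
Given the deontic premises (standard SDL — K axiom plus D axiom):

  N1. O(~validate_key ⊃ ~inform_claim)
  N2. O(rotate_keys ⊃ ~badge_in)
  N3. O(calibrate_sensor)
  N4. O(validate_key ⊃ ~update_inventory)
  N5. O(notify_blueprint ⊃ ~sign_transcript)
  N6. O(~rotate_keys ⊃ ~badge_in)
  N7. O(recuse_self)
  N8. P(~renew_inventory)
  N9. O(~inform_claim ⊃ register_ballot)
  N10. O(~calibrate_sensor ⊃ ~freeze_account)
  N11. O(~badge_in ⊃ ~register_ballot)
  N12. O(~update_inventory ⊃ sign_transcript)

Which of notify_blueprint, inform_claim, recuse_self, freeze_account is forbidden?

notify_blueprint

By case analysis on rotate_keys: premise 2 gives O(rotate_keys ⊃ ~badge_in) and premise 6 gives O(~rotate_keys ⊃ ~badge_in), so O(~badge_in) either way.
Premise 11 is O(~badge_in ⊃ ~register_ballot); since O(~badge_in), deontic closure gives O(~register_ballot).
The contrapositive of premise 9 (O(~inform_claim ⊃ register_ballot)) is O(~register_ballot ⊃ inform_claim), and O(~register_ballot) is already established, so O(inform_claim).
Premise 1 is O(~validate_key ⊃ ~inform_claim); contrapositively O(inform_claim ⊃ validate_key). Since O(inform_claim) holds, K gives O(validate_key).
From O(validate_key) and premise 4, O(validate_key ⊃ ~update_inventory), we obtain O(~update_inventory).
With premise 12, O(~update_inventory ⊃ sign_transcript), the K-axiom yields O(sign_transcript).
The contrapositive of premise 5 (O(notify_blueprint ⊃ ~sign_transcript)) is O(sign_transcript ⊃ ~notify_blueprint), and O(sign_transcript) is already established, so O(~notify_blueprint).
So O(~notify_blueprint) holds, i.e. notify_blueprint is forbidden. None of the other listed options is forbidden under the premises.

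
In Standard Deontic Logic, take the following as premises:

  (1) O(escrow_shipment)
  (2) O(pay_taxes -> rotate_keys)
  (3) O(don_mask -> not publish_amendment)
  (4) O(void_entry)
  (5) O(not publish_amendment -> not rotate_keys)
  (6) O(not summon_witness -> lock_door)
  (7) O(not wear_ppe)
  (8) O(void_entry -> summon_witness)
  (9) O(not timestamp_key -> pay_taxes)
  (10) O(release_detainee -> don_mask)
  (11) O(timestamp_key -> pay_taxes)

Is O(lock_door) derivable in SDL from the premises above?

No

Premise 6 is O(not summon_witness -> lock_door), but O(not summon_witness) is not derivable from the premises, so it does not yield O(lock_door).
No other premise forces O(lock_door). An ideal world satisfying every premise can still have lock_door false, so O(lock_door) is not derivable.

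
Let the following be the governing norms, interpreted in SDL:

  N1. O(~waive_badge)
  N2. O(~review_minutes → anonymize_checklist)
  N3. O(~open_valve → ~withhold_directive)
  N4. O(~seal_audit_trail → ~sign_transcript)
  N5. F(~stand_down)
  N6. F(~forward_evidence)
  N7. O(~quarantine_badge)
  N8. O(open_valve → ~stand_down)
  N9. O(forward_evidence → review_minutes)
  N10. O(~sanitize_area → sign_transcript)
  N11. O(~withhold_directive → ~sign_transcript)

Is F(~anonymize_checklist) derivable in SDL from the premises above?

No

Premise 2 is O(~review_minutes → anonymize_checklist), but O(~review_minutes) is not derivable from the premises, so it does not yield O(anonymize_checklist).
No other premise forces O(anonymize_checklist). An ideal world satisfying every premise can still have ~anonymize_checklist true, so F(~anonymize_checklist) is not derivable.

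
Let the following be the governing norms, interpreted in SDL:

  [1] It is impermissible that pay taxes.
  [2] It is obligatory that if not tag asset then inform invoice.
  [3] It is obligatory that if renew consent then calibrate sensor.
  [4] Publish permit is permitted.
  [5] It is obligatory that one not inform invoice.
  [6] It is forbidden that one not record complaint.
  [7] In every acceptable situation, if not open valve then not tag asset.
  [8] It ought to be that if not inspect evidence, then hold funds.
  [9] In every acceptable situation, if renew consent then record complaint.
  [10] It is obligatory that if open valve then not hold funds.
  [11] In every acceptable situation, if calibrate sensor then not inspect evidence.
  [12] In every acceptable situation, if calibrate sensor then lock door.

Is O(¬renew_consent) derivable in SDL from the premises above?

Premise 5 gives O(¬inform_invoice).
Premise 2, O(¬tag_asset → inform_invoice), contraposes to O(¬inform_invoice → tag_asset); with O(¬inform_invoice) we get O(tag_asset).
The contrapositive of premise 7 (O(¬open_valve → ¬tag_asset)) is O(tag_asset → open_valve), and O(tag_asset) is already established, so O(open_valve).
Premise 10 is O(open_valve → ¬hold_funds); since O(open_valve), deontic closure gives O(¬hold_funds).
Premise 8 is O(¬inspect_evidence → hold_funds); contrapositively O(¬hold_funds → inspect_evidence). Since O(¬hold_funds) holds, K gives O(inspect_evidence).
The contrapositive of premise 11 (O(calibrate_sensor → ¬inspect_evidence)) is O(inspect_evidence → ¬calibrate_sensor), and O(inspect_evidence) is already established, so O(¬calibrate_sensor).
Premise 3 is O(renew_consent → calibrate_sensor); contrapositively O(¬calibrate_sensor → ¬renew_consent). Since O(¬calibrate_sensor) holds, K gives O(¬renew_consent).
Premises 1, 4, 6, 9, 12 do not contribute to this derivation.
So O(¬renew_consent) follows.

Yes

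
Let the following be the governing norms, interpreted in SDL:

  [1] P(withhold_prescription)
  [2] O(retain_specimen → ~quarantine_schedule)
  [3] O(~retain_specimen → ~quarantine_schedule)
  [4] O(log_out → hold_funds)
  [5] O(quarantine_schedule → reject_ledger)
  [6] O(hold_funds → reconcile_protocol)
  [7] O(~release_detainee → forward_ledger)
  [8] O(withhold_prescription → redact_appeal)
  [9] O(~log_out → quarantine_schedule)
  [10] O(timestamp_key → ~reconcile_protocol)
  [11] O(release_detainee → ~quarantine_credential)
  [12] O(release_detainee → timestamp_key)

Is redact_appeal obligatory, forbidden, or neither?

Premise 8 is O(withhold_prescription → redact_appeal), but O(withhold_prescription) is not derivable from the premises (the permission P(withhold_prescription) asserts only ~O(~withhold_prescription), not O(withhold_prescription)), so it does not yield O(redact_appeal).
No premise or chain of K-axiom applications forces O(redact_appeal), and none forces O(~redact_appeal). So redact_appeal is neither obligatory nor forbidden under these norms.

Neither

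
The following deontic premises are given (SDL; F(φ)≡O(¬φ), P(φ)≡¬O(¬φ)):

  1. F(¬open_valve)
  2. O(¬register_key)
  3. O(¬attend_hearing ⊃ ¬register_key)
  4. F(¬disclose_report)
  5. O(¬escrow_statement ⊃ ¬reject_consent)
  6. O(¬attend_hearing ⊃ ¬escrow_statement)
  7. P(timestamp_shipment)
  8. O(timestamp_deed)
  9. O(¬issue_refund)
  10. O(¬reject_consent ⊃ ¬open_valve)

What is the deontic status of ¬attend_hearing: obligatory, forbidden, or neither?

Forbidden

Premise 1, F(¬open_valve), is equivalent to O(open_valve).
The contrapositive of premise 10 (O(¬reject_consent ⊃ ¬open_valve)) is O(open_valve ⊃ reject_consent), and O(open_valve) is already established, so O(reject_consent).
Premise 5 is O(¬escrow_statement ⊃ ¬reject_consent); contrapositively O(reject_consent ⊃ escrow_statement). Since O(reject_consent) holds, K gives O(escrow_statement).
Premise 6 is O(¬attend_hearing ⊃ ¬escrow_statement); contrapositively O(escrow_statement ⊃ attend_hearing). Since O(escrow_statement) holds, K gives O(attend_hearing).
Premises 2, 3, 4, 7, 8, 9 do not contribute to this derivation.
Thus O(attend_hearing), which is F(¬attend_hearing): ¬attend_hearing is forbidden.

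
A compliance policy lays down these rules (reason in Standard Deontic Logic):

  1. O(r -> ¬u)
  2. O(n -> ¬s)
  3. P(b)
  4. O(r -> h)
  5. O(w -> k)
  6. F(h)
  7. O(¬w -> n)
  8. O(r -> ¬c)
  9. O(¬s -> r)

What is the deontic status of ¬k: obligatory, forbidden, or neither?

Premise 6 is F(h), i.e. O(¬h).
The contrapositive of premise 4 (O(r -> h)) is O(¬h -> ¬r), and O(¬h) is already established, so O(¬r).
Premise 9, O(¬s -> r), contraposes to O(¬r -> s); with O(¬r) we get O(s).
Premise 2 is O(n -> ¬s); contrapositively O(s -> ¬n). Since O(s) holds, K gives O(¬n).
The contrapositive of premise 7 (O(¬w -> n)) is O(¬n -> w), and O(¬n) is already established, so O(w).
With premise 5, O(w -> k), the K-axiom yields O(k).
Premises 1, 3, 8 do not contribute to this derivation.
Thus O(k), which is F(¬k): ¬k is forbidden.

Forbidden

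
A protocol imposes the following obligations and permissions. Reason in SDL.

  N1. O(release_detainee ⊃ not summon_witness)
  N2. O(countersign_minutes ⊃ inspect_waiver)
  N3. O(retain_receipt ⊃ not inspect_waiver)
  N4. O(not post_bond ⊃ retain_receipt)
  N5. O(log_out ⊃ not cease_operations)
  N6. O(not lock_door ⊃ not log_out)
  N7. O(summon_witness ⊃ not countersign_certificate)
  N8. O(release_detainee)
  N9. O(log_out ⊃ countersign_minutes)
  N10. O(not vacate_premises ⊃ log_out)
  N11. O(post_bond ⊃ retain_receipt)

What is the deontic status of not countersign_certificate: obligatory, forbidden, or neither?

Neither

Premise 7 is O(summon_witness ⊃ not countersign_certificate), but O(summon_witness) is not derivable from the premises, so it does not yield O(not countersign_certificate).
No premise or chain of K-axiom applications forces O(not countersign_certificate), and none forces O(countersign_certificate). So not countersign_certificate is neither obligatory nor forbidden under these norms.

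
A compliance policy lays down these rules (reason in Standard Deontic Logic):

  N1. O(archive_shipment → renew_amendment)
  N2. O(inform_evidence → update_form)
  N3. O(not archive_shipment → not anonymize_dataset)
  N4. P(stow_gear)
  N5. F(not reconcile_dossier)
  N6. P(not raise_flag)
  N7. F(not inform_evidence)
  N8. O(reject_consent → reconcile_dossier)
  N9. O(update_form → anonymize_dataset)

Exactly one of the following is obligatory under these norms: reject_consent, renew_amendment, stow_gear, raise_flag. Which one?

F(not inform_evidence) at premise 7 means O(inform_evidence).
From O(inform_evidence) and premise 2, O(inform_evidence → update_form), we obtain O(update_form).
Applying K to premise 9 (O(update_form → anonymize_dataset)) and O(update_form) yields O(anonymize_dataset).
Premise 3, O(not archive_shipment → not anonymize_dataset), contraposes to O(anonymize_dataset → archive_shipment); with O(anonymize_dataset) we get O(archive_shipment).
Premise 1 is O(archive_shipment → renew_amendment); since O(archive_shipment), deontic closure gives O(renew_amendment).
So O(renew_amendment) holds — renew_amendment is obligatory. None of the other listed options is made obligatory by any chain of premises.

renew_amendment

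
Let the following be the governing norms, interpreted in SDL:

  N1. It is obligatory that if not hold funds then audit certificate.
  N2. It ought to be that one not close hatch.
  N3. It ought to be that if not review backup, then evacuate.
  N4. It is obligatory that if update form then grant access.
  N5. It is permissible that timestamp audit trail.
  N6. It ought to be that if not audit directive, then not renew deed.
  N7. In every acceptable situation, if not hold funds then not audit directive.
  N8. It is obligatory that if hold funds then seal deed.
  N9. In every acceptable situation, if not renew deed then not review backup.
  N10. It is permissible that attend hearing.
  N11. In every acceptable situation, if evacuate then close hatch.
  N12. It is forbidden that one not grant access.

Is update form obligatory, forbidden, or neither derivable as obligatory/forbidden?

Premise 4 is O(update_form → grant_access); even if O(grant_access) held, inferring O(update_form) would be affirming the consequent — invalid.
No premise or chain of K-axiom applications forces O(update_form), and none forces O(¬update_form). So update_form is neither obligatory nor forbidden under these norms.

Neither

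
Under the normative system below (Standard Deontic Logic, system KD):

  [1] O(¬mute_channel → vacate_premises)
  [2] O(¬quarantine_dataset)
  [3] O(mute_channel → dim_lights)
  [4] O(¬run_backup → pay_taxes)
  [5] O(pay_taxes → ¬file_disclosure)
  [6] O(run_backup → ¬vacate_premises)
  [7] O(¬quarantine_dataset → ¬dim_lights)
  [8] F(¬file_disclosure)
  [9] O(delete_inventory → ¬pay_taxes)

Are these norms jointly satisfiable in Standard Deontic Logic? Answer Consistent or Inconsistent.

Inconsistent

Premise 8 is F(¬file_disclosure), i.e. O(file_disclosure).
Premise 5, O(pay_taxes → ¬file_disclosure), contraposes to O(file_disclosure → ¬pay_taxes); with O(file_disclosure) we get O(¬pay_taxes).
Premise 4, O(¬run_backup → pay_taxes), contraposes to O(¬pay_taxes → run_backup); with O(¬pay_taxes) we get O(run_backup).
With premise 6, O(run_backup → ¬vacate_premises), the K-axiom yields O(¬vacate_premises).
Premise 1, O(¬mute_channel → vacate_premises), contraposes to O(¬vacate_premises → mute_channel); with O(¬vacate_premises) we get O(mute_channel).
Premise 3 is O(mute_channel → dim_lights); since O(mute_channel), deontic closure gives O(dim_lights).
Premise 7, O(¬quarantine_dataset → ¬dim_lights), contraposes to O(dim_lights → quarantine_dataset); with O(dim_lights) we get O(quarantine_dataset).
However, premise 2 gives O(¬quarantine_dataset).
We now have both O(quarantine_dataset) and O(¬quarantine_dataset) — quarantine_dataset is simultaneously obligatory and forbidden, violating the D-axiom.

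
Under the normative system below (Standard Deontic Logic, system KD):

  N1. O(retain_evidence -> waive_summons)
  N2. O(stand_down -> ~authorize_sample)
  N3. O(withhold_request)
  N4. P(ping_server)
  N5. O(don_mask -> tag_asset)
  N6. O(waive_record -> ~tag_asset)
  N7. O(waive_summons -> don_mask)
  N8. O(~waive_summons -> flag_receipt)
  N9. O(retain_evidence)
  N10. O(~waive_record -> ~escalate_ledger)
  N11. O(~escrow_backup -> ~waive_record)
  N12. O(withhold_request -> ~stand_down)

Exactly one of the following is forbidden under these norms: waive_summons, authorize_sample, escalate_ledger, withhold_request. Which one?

Premise 9 states O(retain_evidence) outright.
Premise 1 is O(retain_evidence -> waive_summons); since O(retain_evidence), deontic closure gives O(waive_summons).
From O(waive_summons) and premise 7, O(waive_summons -> don_mask), we obtain O(don_mask).
Premise 5 is O(don_mask -> tag_asset); since O(don_mask), deontic closure gives O(tag_asset).
Premise 6, O(waive_record -> ~tag_asset), contraposes to O(tag_asset -> ~waive_record); with O(tag_asset) we get O(~waive_record).
From O(~waive_record) and premise 10, O(~waive_record -> ~escalate_ledger), we obtain O(~escalate_ledger).
So O(~escalate_ledger) holds, i.e. escalate_ledger is forbidden. None of the other listed options is forbidden under the premises.

escalate_ledger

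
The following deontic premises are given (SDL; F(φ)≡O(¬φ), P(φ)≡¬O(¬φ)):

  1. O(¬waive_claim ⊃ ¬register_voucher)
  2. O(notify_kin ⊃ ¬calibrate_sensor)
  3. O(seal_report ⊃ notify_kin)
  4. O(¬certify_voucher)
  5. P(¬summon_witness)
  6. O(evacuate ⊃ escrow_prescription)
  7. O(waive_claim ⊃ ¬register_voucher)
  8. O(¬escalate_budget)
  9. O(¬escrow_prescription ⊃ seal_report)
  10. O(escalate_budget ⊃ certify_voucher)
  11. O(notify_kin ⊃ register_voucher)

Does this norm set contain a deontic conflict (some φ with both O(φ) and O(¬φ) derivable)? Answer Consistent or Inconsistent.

Premise 10 is O(escalate_budget ⊃ certify_voucher), but O(escalate_budget) is not derivable from the premises, so it does not yield O(certify_voucher).
So O(certify_voucher) is not derivable, and the apparent clash with O(¬certify_voucher) does not arise.
A world satisfying every obligation exists (e.g. calibrate_sensor=false, certify_voucher=false, escalate_budget=false, escrow_prescription=true, evacuate=false, notify_kin=false, register_voucher=false, seal_report=false, summon_witness=false, waive_claim=false); no atom is both obligatory and forbidden, so the set is consistent.

Consistent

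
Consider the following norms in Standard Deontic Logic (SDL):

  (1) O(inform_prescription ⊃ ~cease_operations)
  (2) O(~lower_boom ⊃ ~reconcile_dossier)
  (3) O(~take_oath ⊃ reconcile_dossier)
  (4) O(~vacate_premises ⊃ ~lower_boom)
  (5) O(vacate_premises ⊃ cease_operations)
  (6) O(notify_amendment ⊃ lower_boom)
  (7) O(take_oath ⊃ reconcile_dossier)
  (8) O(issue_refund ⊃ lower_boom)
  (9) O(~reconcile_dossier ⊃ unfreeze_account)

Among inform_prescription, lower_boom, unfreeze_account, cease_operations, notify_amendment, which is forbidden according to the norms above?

inform_prescription

By case analysis on take_oath: premise 7 gives O(take_oath ⊃ reconcile_dossier) and premise 3 gives O(~take_oath ⊃ reconcile_dossier), so O(reconcile_dossier) either way.
Premise 2 is O(~lower_boom ⊃ ~reconcile_dossier); contrapositively O(reconcile_dossier ⊃ lower_boom). Since O(reconcile_dossier) holds, K gives O(lower_boom).
The contrapositive of premise 4 (O(~vacate_premises ⊃ ~lower_boom)) is O(lower_boom ⊃ vacate_premises), and O(lower_boom) is already established, so O(vacate_premises).
Applying K to premise 5 (O(vacate_premises ⊃ cease_operations)) and O(vacate_premises) yields O(cease_operations).
Premise 1 is O(inform_prescription ⊃ ~cease_operations); contrapositively O(cease_operations ⊃ ~inform_prescription). Since O(cease_operations) holds, K gives O(~inform_prescription).
So O(~inform_prescription) holds, i.e. inform_prescription is forbidden. None of the other listed options is forbidden under the premises.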